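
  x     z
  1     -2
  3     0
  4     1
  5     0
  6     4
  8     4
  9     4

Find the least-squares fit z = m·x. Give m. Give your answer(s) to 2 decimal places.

m = 0.41

Forming MᵀM = [[232]] and Mᵀz = [94]ᵀ gives MᵀM·[m]ᵀ = Mᵀz.
Hence m = 94 / 232 ≈ 0.405172.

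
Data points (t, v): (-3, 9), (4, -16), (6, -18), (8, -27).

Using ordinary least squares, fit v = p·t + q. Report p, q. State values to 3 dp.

p = -3.200, q = -1.000

Normal-equation sums: Σt·t = 125, Σt = 15, Σ1 = 4.
For Aᵀv: Σt·v = -415, Σv = -52.
Normal equations: [[125, 15]; [15, 4]]·[p, q]ᵀ = [-415, -52]ᵀ.
Eliminating q: 4·(row 1) − 15·(row 2) gives 275·p = 4·(-415) − 15·(-52) = -880, so p = -16/5.
Then q = ((-52) − 15·(-16/5))/4 = -1.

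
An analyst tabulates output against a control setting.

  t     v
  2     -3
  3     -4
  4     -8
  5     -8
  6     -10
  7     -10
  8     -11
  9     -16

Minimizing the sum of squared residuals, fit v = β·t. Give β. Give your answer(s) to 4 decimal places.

Normal-equation sums: Σt·t = 284.
Moment sums: Σt·v = -452.
So AᵀA·[β]ᵀ = Aᵀv: [[284]]·[β]ᵀ = [-452]ᵀ.
Hence β = -452 / 284 ≈ -1.59155.

β = -1.5915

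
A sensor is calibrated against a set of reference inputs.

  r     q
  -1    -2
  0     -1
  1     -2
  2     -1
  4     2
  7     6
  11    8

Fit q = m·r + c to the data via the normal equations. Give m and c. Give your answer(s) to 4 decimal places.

The normal equations are: 192·m + 24·c = 136;  24·m + 7·c = 10.
(Σr·r = 192, Σr = 24, Σ1 = 7, Σr·q = 136, Σq = 10.)
Eliminating c: 7·(row 1) − 24·(row 2) gives 768·m = 7·136 − 24·10 = 712, so m = 89/96.
Then c = (10 − 24·(89/96))/7 = -7/4.

m = 0.9271, c = -1.7500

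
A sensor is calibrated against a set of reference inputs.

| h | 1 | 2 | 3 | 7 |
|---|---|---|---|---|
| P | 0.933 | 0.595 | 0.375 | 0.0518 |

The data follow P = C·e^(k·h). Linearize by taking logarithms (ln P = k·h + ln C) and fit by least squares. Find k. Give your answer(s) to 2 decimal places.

With ln Pᵢ as the transformed response and hᵢ as the regressor:
Σh = 13.0000, Σ(h)² = 63.0000, Σln P = -4.5297, Σh·ln P = -24.7728.
Normal system: [[63.0000, 13.0000]; [13.0000, 4]]·[k, ln C]ᵀ = [-24.7728, -4.5297]ᵀ.
Solving (det = 83.0000): k = -0.48439, ln C = 0.44184.

k = -0.48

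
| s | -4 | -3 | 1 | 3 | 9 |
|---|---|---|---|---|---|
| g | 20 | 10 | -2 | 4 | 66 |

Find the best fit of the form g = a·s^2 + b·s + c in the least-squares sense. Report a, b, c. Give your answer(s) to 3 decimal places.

Entries of MᵀM: Σs^2·s^2 = 6980, Σs^2·s = 666, Σs^2 = 116, Σs·s = 116, Σs = 6, Σ1 = 5.
And Σs^2·g = 5790, Σs·g = 494, Σg = 98.
So MᵀM·[a, b, c]ᵀ = Mᵀg: [[6980, 666, 116]; [666, 116, 6]; [116, 6, 5]]·[a, b, c]ᵀ = [5790, 494, 98]ᵀ.
Solving the 3×3 system (Gaussian elimination) gives a = 230371/236379, b = -99223/78793, c = -32216/21489.

a = 0.975, b = -1.259, c = -1.499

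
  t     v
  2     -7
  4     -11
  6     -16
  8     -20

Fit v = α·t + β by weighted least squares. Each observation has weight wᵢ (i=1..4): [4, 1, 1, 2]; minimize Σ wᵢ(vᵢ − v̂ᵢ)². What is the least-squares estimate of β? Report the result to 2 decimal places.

Entries of XᵀWX: Σwᵢ·t·t = 196, Σwᵢ·t = 34, Σwᵢ·1 = 8.
Right-hand side: Σwᵢ·t·v = -516, Σwᵢ·v = -95.
XᵀWX·[α, β]ᵀ = XᵀWv becomes [[196, 34]; [34, 8]]·[α, β]ᵀ = [-516, -95]ᵀ.
Δ = 196·8 − 34² = 412.
α = ((-516)·8 − 34·(-95))/412 = -449/206; β = (196·(-95) − 34·(-516))/412 = -269/103.

β = -2.61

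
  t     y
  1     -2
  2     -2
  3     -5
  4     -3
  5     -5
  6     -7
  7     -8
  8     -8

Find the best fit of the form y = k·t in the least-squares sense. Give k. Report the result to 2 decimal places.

k = -1.08

Setting ∂/∂k … = 0 gives: 204·k = -220.
Hence k = -220 / 204 ≈ -1.07843.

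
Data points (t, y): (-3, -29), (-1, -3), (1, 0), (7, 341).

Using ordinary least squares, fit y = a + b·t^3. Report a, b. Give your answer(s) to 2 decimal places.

Entries of MᵀM: Σ1 = 4, Σt^3 = 316, Σt^3·t^3 = 118380.
And Σy = 309, Σt^3·y = 117749.
Normal equations: [[4, 316]; [316, 118380]]·[a, b]ᵀ = [309, 117749]ᵀ.
det = 4·118380 − 316² = 373664.
a = (309·118380 − 316·117749)/373664 = -39329/23354; b = (4·117749 − 316·309)/373664 = 46669/46708.

a = -1.68, b = 1.00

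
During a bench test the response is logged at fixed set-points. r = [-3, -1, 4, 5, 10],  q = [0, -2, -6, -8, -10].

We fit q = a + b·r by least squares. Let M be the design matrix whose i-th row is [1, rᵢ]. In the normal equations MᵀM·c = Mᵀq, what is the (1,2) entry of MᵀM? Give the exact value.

15

Row 1 ↔ basis 1, column 2 ↔ basis r, so (MᵀM)_{1,2} = Σᵢ r = (1)·(-3) + (1)·(-1) + (1)·(4) + (1)·(5) + (1)·(10) = 15.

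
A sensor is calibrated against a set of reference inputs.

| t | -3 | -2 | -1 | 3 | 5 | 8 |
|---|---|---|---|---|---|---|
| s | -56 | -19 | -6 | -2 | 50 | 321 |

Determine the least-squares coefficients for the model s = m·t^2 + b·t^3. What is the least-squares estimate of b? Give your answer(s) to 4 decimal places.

b = 1.0170

XᵀX·[m, b]ᵀ = Xᵀs reads: 4900·m + 35860·b = 21190;  35860·m + 279292·b = 172218.
det = 4900·279292 − 35860² = 82591200.
m = (21190·279292 − 35860·172218)/82591200 = -321925/103239; b = (4900·172218 − 35860·21190)/82591200 = 209987/206478.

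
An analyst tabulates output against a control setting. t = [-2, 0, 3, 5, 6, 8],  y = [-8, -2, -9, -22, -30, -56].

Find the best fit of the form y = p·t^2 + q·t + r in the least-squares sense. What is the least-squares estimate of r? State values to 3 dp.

Compute the Gram sums: Σt^2·t^2 = 6114, Σt^2·t = 872, Σt^2 = 138, Σt·t = 138, Σt = 20, Σ1 = 6.
Moment sums: Σt^2·y = -5327, Σt·y = -749, Σy = -127.
Row-reducing yields p = -14045/14991, q = 8453/9994, r = -73079/29982.

r = -2.437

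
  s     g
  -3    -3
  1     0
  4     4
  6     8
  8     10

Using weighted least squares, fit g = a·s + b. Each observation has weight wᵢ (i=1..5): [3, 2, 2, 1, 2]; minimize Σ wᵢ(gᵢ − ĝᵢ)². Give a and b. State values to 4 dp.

With design matrix A, AᵀWA = [[225, 23]; [23, 10]] and AᵀWg = [267, 27]ᵀ.
det = 225·10 − 23² = 1721.
a = (267·10 − 23·27)/1721 = 2049/1721; b = (225·27 − 23·267)/1721 = -66/1721.

a = 1.1906, b = -0.0383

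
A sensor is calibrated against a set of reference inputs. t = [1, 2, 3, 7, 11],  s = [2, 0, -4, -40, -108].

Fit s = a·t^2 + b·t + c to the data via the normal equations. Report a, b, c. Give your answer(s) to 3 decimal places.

a = -1.000, b = 1.000, c = 2.000

From the data, Σt^2·t^2 = 17140, Σt^2·t = 1710, Σt^2 = 184, Σt·t = 184, Σt = 24, Σ1 = 5.
And Σt^2·s = -15062, Σt·s = -1478, Σs = -150.
Row-reducing yields a = -1, b = 1, c = 2.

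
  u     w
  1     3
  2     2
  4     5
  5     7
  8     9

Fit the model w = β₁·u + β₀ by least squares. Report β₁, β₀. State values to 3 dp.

Entries of MᵀM: Σu·u = 110, Σu = 20, Σ1 = 5.
Right-hand side: Σu·w = 134, Σw = 26.
Determinant 110·5 − 20² = 150.
β₁ = (134·5 − 20·26)/150 = 1; β₀ = (110·26 − 20·134)/150 = 6/5.

β₁ = 1.000, β₀ = 1.200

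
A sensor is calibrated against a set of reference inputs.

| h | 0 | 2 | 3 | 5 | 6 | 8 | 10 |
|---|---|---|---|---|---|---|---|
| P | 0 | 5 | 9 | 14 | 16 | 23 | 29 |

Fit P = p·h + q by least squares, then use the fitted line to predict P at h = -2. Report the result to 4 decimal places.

P̂ = -6.1176

Entries of MᵀM: Σh·h = 238, Σh = 34, Σ1 = 7.
And Σh·P = 677, ΣP = 96.
Eliminating q: 7·(row 1) − 34·(row 2) gives 510·p = 7·677 − 34·96 = 1475, so p = 295/102.
Then q = (96 − 34·(295/102))/7 = -1/3.
At h = -2: P̂ = (295/102)·(-2) + (-1/3)·(1) = -104/17.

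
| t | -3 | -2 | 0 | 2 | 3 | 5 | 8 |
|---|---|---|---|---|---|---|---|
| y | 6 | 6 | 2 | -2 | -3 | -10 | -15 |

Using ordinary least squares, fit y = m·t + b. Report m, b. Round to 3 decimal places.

Compute the Gram sums: Σt·t = 115, Σt = 13, Σ1 = 7.
Right-hand side: Σt·y = -213, Σy = -16.
Determinant 115·7 − 13² = 636.
m = ((-213)·7 − 13·(-16))/636 = -1283/636; b = (115·(-16) − 13·(-213))/636 = 929/636.

m = -2.017, b = 1.461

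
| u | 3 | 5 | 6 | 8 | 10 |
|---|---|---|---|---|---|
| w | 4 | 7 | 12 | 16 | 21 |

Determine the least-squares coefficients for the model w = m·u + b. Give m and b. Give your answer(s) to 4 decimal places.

m = 2.5000, b = -4.0000

The normal system AᵀA·[m, b]ᵀ = Aᵀw is [[234, 32]; [32, 5]]·[m, b]ᵀ = [457, 60]ᵀ.
Eliminating b: 5·(row 1) − 32·(row 2) gives 146·m = 5·457 − 32·60 = 365, so m = 5/2.
Then b = (60 − 32·(5/2))/5 = -4.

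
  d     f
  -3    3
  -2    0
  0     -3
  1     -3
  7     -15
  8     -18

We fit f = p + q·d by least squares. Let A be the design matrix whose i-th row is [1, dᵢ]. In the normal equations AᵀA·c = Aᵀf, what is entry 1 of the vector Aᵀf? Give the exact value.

Entry 1 ↔ basis 1, so (Aᵀf)_{1} = Σᵢ fᵢ = (1)·(3) + (1)·(0) + (1)·(-3) + (1)·(-3) + (1)·(-15) + (1)·(-18) = -36.

-36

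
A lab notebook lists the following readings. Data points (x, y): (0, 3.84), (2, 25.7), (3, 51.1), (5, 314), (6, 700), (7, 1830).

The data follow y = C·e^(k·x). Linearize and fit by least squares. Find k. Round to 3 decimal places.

k = 0.870

Taking logs, ln y = k·x + ln C, so regress ln y on x.
Over the data: Σx = 23.0000, Σ(x)² = 123.0000, Σln y = 28.3383, Σx·ln y = 138.9323.
Normal system: [[123.0000, 23.0000]; [23.0000, 6]]·[k, ln C]ᵀ = [138.9323, 28.3383]ᵀ.
Solving (det = 209.0000): k = 0.86992, ln C = 1.38836.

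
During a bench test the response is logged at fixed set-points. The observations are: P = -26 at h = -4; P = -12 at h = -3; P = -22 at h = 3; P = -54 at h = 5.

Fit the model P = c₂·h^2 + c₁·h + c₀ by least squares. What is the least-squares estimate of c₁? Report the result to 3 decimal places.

c₁ = -1.358

The normal system XᵀX·[c₂, c₁, c₀]ᵀ = XᵀP is [[1043, 61, 59]; [61, 59, 1]; [59, 1, 4]]·[c₂, c₁, c₀]ᵀ = [-2072, -196, -114]ᵀ.
Row-reducing yields c₂ = -1013/534, c₁ = -725/534, c₀ = -16/89.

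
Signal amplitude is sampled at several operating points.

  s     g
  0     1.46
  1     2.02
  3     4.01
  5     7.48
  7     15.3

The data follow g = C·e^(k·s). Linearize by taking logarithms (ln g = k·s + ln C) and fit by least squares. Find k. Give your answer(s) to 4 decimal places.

With ln gᵢ as the transformed response and sᵢ as the regressor:
Σs = 16.0000, Σ(s)² = 84.0000, Σln g = 7.2104, Σs·ln g = 34.0256.
Normal system: [[84.0000, 16.0000]; [16.0000, 5]]·[k, ln C]ᵀ = [34.0256, 7.2104]ᵀ.
Solving (det = 164.0000): k = 0.33391, ln C = 0.37357.

k = 0.3339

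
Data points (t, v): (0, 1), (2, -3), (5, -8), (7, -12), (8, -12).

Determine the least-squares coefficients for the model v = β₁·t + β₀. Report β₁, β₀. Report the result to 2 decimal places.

Forming AᵀA = [[142, 22]; [22, 5]] and Aᵀv = [-226, -34]ᵀ gives AᵀA·[β₁, β₀]ᵀ = Aᵀv.
det = 142·5 − 22² = 226.
β₁ = ((-226)·5 − 22·(-34))/226 = -191/113; β₀ = (142·(-34) − 22·(-226))/226 = 72/113.

β₁ = -1.69, β₀ = 0.64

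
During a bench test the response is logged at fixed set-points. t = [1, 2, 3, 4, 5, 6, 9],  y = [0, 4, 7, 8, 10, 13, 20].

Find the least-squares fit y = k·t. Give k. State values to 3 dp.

k = 2.145

Entries of XᵀX: Σt·t = 172.
For Xᵀy: Σt·y = 369.
Normal equations: [[172]]·[k]ᵀ = [369]ᵀ.
k = 369/172 = 2.14535.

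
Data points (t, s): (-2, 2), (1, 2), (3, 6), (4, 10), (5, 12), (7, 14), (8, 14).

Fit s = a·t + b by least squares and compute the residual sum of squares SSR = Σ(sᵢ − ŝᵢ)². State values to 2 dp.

With design matrix A, AᵀA = [[168, 26]; [26, 7]] and Aᵀs = [326, 60]ᵀ.
Determinant 168·7 − 26² = 500.
a = (326·7 − 26·60)/500 = 361/250; b = (168·60 − 26·326)/500 = 401/125.
Residuals: 42/25, -663/250, -77/50, 127/125, 393/250, 171/250, -19/25; SSR = 2097/125.

SSR = 16.78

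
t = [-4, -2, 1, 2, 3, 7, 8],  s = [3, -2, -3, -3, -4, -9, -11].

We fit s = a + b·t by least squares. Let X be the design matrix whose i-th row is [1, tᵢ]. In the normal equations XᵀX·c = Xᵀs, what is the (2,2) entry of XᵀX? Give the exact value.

147

Row 2 ↔ basis t, column 2 ↔ basis t, so (XᵀX)_{2,2} = Σᵢ (t)·(t) = (-4)·(-4) + (-2)·(-2) + (1)·(1) + (2)·(2) + (3)·(3) + (7)·(7) + (8)·(8) = 147.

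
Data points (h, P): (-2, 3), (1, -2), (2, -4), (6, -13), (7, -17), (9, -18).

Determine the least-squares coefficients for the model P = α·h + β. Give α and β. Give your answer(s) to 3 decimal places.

α = -2.067, β = -0.576

Normal-equation sums: Σh·h = 175, Σh = 23, Σ1 = 6.
Right-hand side: Σh·P = -375, ΣP = -51.
So MᵀM·[α, β]ᵀ = MᵀP: [[175, 23]; [23, 6]]·[α, β]ᵀ = [-375, -51]ᵀ.
det = 175·6 − 23² = 521.
α = ((-375)·6 − 23·(-51))/521 = -1077/521; β = (175·(-51) − 23·(-375))/521 = -300/521.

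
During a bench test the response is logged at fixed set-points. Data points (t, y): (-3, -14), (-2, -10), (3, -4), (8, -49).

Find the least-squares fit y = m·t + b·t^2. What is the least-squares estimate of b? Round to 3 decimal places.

b = -1.010

Compute the Gram sums: Σt·t = 86, Σt·t^2 = 504, Σt^2·t^2 = 4274.
Right-hand side: Σt·y = -342, Σt^2·y = -3338.
MᵀM·[m, b]ᵀ = Mᵀy becomes [[86, 504]; [504, 4274]]·[m, b]ᵀ = [-342, -3338]ᵀ.
det = 86·4274 − 504² = 113548.
m = ((-342)·4274 − 504·(-3338))/113548 = 55161/28387; b = (86·(-3338) − 504·(-342))/113548 = -28675/28387.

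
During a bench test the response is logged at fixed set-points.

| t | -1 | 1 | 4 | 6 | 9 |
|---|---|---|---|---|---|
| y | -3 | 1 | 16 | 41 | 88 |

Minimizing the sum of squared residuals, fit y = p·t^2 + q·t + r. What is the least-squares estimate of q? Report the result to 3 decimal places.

q = 1.046

Normal-equation sums: Σt^2·t^2 = 8115, Σt^2·t = 1009, Σt^2 = 135, Σt·t = 135, Σt = 19, Σ1 = 5.
Moment sums: Σt^2·y = 8858, Σt·y = 1106, Σy = 143.
Normal equations: [[8115, 1009, 135]; [1009, 135, 19]; [135, 19, 5]]·[p, q, r]ᵀ = [8858, 1106, 143]ᵀ.
Row-reducing yields p = 17381/17350, q = 3631/3470, r = -21033/8675.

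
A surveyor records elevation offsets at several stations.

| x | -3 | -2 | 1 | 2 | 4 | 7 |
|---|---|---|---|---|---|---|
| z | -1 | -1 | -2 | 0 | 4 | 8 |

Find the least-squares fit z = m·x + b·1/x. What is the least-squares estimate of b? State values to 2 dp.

Normal-equation sums: Σx·x = 83, Σx·1/x = 6, Σ1/x·1/x = 11953/7056.
Right-hand side: Σx·z = 75, Σ1/x·z = 41/42.
Normal equations: [[83, 6]; [6, 11953/7056]]·[m, b]ᵀ = [75, 41/42]ᵀ.
det = 83·(11953/7056) − 6² = 738083/7056.
m = (75·(11953/7056) − 6·(41/42))/(738083/7056) = 855147/738083; b = (83·(41/42) − 6·75)/(738083/7056) = -2603496/738083.

b = -3.53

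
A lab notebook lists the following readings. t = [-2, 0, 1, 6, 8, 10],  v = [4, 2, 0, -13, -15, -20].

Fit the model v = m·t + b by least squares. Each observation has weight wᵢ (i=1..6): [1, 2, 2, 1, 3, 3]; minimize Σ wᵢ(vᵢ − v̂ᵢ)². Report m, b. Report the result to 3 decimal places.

Entries of AᵀWA: Σwᵢ·t·t = 534, Σwᵢ·t = 60, Σwᵢ·1 = 12.
And Σwᵢ·t·v = -1046, Σwᵢ·v = -110.
So AᵀWA·[m, b]ᵀ = AᵀWv: [[534, 60]; [60, 12]]·[m, b]ᵀ = [-1046, -110]ᵀ.
Eliminating b: 12·(row 1) − 60·(row 2) gives 2808·m = 12·(-1046) − 60·(-110) = -5952, so m = -248/117.
Then b = ((-110) − 60·(-248/117))/12 = 335/234.

m = -2.120, b = 1.432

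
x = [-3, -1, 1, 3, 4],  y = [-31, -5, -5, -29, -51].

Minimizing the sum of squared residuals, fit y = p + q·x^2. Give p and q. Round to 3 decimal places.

From the data, Σ1 = 5, Σx^2 = 36, Σx^2·x^2 = 420.
Right-hand side: Σy = -121, Σx^2·y = -1366.
Δ = 5·420 − 36² = 804.
p = ((-121)·420 − 36·(-1366))/804 = -137/67; q = (5·(-1366) − 36·(-121))/804 = -1237/402.

p = -2.045, q = -3.077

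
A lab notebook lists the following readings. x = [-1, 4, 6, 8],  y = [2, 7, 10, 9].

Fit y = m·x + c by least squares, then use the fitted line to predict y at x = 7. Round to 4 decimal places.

ŷ = 9.3966

AᵀA·[m, c]ᵀ = Aᵀy reads: 117·m + 17·c = 158;  17·m + 4·c = 28.
Eliminating c: 4·(row 1) − 17·(row 2) gives 179·m = 4·158 − 17·28 = 156, so m = 156/179.
Then c = (28 − 17·(156/179))/4 = 590/179.
At x = 7: ŷ = (156/179)·(7) + (590/179)·(1) = 1682/179.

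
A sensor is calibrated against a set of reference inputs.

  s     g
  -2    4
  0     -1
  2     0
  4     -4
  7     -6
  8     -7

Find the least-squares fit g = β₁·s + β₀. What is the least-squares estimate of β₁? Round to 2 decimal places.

β₁ = -1.01

The normal system AᵀA·[β₁, β₀]ᵀ = Aᵀg is [[137, 19]; [19, 6]]·[β₁, β₀]ᵀ = [-122, -14]ᵀ.
det = 137·6 − 19² = 461.
β₁ = ((-122)·6 − 19·(-14))/461 = -466/461; β₀ = (137·(-14) − 19·(-122))/461 = 400/461.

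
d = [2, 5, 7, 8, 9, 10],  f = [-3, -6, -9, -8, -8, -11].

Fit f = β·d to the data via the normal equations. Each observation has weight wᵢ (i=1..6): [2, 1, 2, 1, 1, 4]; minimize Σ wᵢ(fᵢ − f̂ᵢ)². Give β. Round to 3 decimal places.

β = -1.101

With design matrix M, MᵀWM = [[676]] and MᵀWf = [-744]ᵀ.
Hence β = -744 / 676 ≈ -1.10059.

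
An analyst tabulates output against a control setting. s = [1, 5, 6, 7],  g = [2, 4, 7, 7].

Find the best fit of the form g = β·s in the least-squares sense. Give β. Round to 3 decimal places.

β = 1.018

Sums needed: Σs·s = 111.
Right-hand side: Σs·g = 113.
XᵀX·[β]ᵀ = Xᵀg becomes [[111]]·[β]ᵀ = [113]ᵀ.
β = 113/111 = 1.01802.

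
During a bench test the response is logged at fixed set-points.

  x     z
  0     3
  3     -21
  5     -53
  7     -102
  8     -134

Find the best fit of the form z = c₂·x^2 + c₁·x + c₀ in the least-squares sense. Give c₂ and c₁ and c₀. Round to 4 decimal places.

c₂ = -1.8980, c₁ = -1.7948, c₀ = 2.6570

Entries of AᵀA: Σx^2·x^2 = 7203, Σx^2·x = 1007, Σx^2 = 147, Σx·x = 147, Σx = 23, Σ1 = 5.
Right-hand side: Σx^2·z = -15088, Σx·z = -2114, Σz = -307.
AᵀA·[c₂, c₁, c₀]ᵀ = Aᵀz becomes [[7203, 1007, 147]; [1007, 147, 23]; [147, 23, 5]]·[c₂, c₁, c₀]ᵀ = [-15088, -2114, -307]ᵀ.
Row-reducing yields c₂ = -1693/892, c₁ = -1601/892, c₀ = 1185/446.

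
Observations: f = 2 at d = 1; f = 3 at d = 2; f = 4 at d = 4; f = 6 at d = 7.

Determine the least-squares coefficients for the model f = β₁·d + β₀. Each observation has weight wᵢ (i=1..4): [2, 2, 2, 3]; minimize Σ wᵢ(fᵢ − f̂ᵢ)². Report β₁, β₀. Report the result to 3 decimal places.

Compute the Gram sums: Σwᵢ·d·d = 189, Σwᵢ·d = 35, Σwᵢ·1 = 9.
For AᵀWf: Σwᵢ·d·f = 174, Σwᵢ·f = 36.
So AᵀWA·[β₁, β₀]ᵀ = AᵀWf: [[189, 35]; [35, 9]]·[β₁, β₀]ᵀ = [174, 36]ᵀ.
det = 189·9 − 35² = 476.
β₁ = (174·9 − 35·36)/476 = 9/14; β₀ = (189·36 − 35·174)/476 = 3/2.

β₁ = 0.643, β₀ = 1.500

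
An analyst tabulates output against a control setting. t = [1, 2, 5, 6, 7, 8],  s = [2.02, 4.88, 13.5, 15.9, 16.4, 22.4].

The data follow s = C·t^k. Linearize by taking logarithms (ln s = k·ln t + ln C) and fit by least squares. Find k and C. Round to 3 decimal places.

Let Y = ln s. Fitting Y = k·ln t + ln C by least squares:
Σln t = 8.1197, Σ(ln t)² = 14.3918, Σln s = 13.5636, Σln t·ln s = 22.1526.
Normal system: [[14.3918, 8.1197]; [8.1197, 6]]·[k, ln C]ᵀ = [22.1526, 13.5636]ᵀ.
Slope k = (n·Σln t·ln s − Σln t·Σln s)/(n·Σ(ln t)² − (Σln t)²) = (6·22.1526 − 8.1197·13.5636)/20.4213 = 1.11565; ln C = (Σln s − k·Σln t)/n = 0.75080, so C = exp(0.75080) = 2.11870.

k = 1.116, C = 2.119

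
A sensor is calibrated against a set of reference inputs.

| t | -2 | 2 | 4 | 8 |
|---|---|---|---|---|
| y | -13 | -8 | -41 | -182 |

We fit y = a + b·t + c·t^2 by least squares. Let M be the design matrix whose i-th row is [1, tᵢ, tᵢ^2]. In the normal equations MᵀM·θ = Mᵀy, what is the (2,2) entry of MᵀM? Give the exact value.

Row 2 ↔ basis t, column 2 ↔ basis t, so (MᵀM)_{2,2} = Σᵢ (t)·(t) = (-2)·(-2) + (2)·(2) + (4)·(4) + (8)·(8) = 88.

88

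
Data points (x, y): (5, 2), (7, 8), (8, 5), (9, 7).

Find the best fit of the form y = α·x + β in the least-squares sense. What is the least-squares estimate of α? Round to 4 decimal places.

Forming MᵀM = [[219, 29]; [29, 4]] and Mᵀy = [169, 22]ᵀ gives MᵀM·[α, β]ᵀ = Mᵀy.
Eliminating β: 4·(row 1) − 29·(row 2) gives 35·α = 4·169 − 29·22 = 38, so α = 38/35.
Then β = (22 − 29·(38/35))/4 = -83/35.

α = 1.0857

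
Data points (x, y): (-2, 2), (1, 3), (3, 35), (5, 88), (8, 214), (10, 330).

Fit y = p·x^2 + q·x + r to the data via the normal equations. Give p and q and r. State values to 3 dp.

p = 2.990, q = 3.348, r = -3.100

From the data, Σx^2·x^2 = 14819, Σx^2·x = 1657, Σx^2 = 203, Σx·x = 203, Σx = 25, Σ1 = 6.
Right-hand side: Σx^2·y = 49222, Σx·y = 5556, Σy = 672.
Normal equations: [[14819, 1657, 203]; [1657, 203, 25]; [203, 25, 6]]·[p, q, r]ᵀ = [49222, 5556, 672]ᵀ.
Inverting the 3×3 Gram matrix, [p, q, r]ᵀ = [1146373/383448, 1283809/383448, -49527/15977]ᵀ.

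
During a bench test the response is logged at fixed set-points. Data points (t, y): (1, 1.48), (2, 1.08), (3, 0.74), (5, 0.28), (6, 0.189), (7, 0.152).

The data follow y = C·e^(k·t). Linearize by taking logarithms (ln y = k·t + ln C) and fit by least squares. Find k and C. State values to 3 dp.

Taking logs, ln y = k·t + ln C, so regress ln y on t.
Over the data: Σt = 24.0000, Σ(t)² = 124.0000, Σln y = -4.6550, Σt·ln y = -29.9054.
Normal system: [[124.0000, 24.0000]; [24.0000, 6]]·[k, ln C]ᵀ = [-29.9054, -4.6550]ᵀ.
Slope k = (n·Σt·ln y − Σt·Σln y)/(n·Σ(t)² − (Σt)²) = (6·-29.9054 − 24.0000·-4.6550)/168.0000 = -0.40306; ln C = (Σln y − k·Σt)/n = 0.83640, so C = exp(0.83640) = 2.30803.

k = -0.403, C = 2.308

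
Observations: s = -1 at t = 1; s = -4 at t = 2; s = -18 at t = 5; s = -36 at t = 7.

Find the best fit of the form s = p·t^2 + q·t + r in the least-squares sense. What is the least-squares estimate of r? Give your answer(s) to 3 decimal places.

Normal-equation sums: Σt^2·t^2 = 3043, Σt^2·t = 477, Σt^2 = 79, Σt·t = 79, Σt = 15, Σ1 = 4.
For Aᵀs: Σt^2·s = -2231, Σt·s = -351, Σs = -59.
AᵀA·[p, q, r]ᵀ = Aᵀs becomes [[3043, 477, 79]; [477, 79, 15]; [79, 15, 4]]·[p, q, r]ᵀ = [-2231, -351, -59]ᵀ.
Solving the 3×3 system (Gaussian elimination) gives p = -529/708, q = 55/236, r = -307/354.

r = -0.867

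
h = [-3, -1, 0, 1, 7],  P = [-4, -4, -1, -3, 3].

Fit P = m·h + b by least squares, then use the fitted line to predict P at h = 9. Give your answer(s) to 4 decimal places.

Forming XᵀX = [[60, 4]; [4, 5]] and XᵀP = [34, -9]ᵀ gives XᵀX·[m, b]ᵀ = XᵀP.
Determinant 60·5 − 4² = 284.
m = (34·5 − 4·(-9))/284 = 103/142; b = (60·(-9) − 4·34)/284 = -169/71.
At h = 9: P̂ = (103/142)·(9) + (-169/71)·(1) = 589/142.

P̂ = 4.1479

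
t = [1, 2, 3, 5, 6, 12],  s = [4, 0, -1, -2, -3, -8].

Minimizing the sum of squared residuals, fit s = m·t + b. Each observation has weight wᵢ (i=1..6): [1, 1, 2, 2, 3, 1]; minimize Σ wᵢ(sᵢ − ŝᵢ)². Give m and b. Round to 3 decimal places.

Sums needed: Σwᵢ·t·t = 325, Σwᵢ·t = 49, Σwᵢ·1 = 10.
For XᵀWs: Σwᵢ·t·s = -172, Σwᵢ·s = -19.
Eliminating b: 10·(row 1) − 49·(row 2) gives 849·m = 10·(-172) − 49·(-19) = -789, so m = -263/283.
Then b = ((-19) − 49·(-263/283))/10 = 751/283.

m = -0.929, b = 2.654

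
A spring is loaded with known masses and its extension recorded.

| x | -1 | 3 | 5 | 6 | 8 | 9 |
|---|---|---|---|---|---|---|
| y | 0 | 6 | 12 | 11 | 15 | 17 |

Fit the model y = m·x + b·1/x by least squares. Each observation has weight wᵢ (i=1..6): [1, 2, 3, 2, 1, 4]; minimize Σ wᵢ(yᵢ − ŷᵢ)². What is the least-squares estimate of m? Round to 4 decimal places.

Sums needed: Σwᵢ·x·x = 554, Σwᵢ·x·1/x = 13, Σwᵢ·1/x·1/x = 189577/129600.
For AᵀWy: Σwᵢ·x·y = 1080, Σwᵢ·1/x·y = 8747/360.
Normal equations: [[554, 13]; [13, 189577/129600]]·[m, b]ᵀ = [1080, 8747/360]ᵀ.
Determinant 554·(189577/129600) − 13² = 41561629/64800.
m = (1080·(189577/129600) − 13·(8747/360))/(41561629/64800) = 81903600/41561629; b = (554·(8747/360) − 13·1080)/(41561629/64800) = -37541160/41561629.

m = 1.9707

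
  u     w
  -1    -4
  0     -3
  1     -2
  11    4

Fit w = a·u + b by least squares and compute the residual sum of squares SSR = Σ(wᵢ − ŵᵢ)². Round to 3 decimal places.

SSR = 0.259

Entries of AᵀA: Σu·u = 123, Σu = 11, Σ1 = 4.
For Aᵀw: Σu·w = 46, Σw = -5.
AᵀA·[a, b]ᵀ = Aᵀw becomes [[123, 11]; [11, 4]]·[a, b]ᵀ = [46, -5]ᵀ.
Δ = 123·4 − 11² = 371.
a = (46·4 − 11·(-5))/371 = 239/371; b = (123·(-5) − 11·46)/371 = -1121/371.
Residuals: -124/371, 8/371, 20/53, -24/371; SSR = 96/371.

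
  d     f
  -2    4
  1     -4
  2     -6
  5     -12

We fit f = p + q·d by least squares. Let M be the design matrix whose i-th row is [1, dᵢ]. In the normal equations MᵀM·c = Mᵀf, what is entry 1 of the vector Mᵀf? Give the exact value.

-18

Entry 1 ↔ basis 1, so (Mᵀf)_{1} = Σᵢ fᵢ = (1)·(4) + (1)·(-4) + (1)·(-6) + (1)·(-12) = -18.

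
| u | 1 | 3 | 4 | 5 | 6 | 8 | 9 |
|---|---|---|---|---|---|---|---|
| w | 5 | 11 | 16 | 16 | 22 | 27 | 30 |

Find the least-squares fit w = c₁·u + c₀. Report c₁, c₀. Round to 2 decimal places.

The normal equations are: 232·c₁ + 36·c₀ = 800;  36·c₁ + 7·c₀ = 127.
Δ = 232·7 − 36² = 328.
c₁ = (800·7 − 36·127)/328 = 257/82; c₀ = (232·127 − 36·800)/328 = 83/41.

c₁ = 3.13, c₀ = 2.02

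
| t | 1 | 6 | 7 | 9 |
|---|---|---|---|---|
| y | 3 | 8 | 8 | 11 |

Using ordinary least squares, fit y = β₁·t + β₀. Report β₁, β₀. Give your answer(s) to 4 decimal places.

The normal equations are: 167·β₁ + 23·β₀ = 206;  23·β₁ + 4·β₀ = 30.
(Σt·t = 167, Σt = 23, Σ1 = 4, Σt·y = 206, Σy = 30.)
Eliminating β₀: 4·(row 1) − 23·(row 2) gives 139·β₁ = 4·206 − 23·30 = 134, so β₁ = 134/139.
Then β₀ = (30 − 23·(134/139))/4 = 272/139.

β₁ = 0.9640, β₀ = 1.9568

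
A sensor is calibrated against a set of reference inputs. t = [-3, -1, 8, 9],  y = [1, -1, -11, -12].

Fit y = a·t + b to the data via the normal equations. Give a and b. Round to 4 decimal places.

Forming AᵀA = [[155, 13]; [13, 4]] and Aᵀy = [-198, -23]ᵀ gives AᵀA·[a, b]ᵀ = Aᵀy.
Eliminating b: 4·(row 1) − 13·(row 2) gives 451·a = 4·(-198) − 13·(-23) = -493, so a = -493/451.
Then b = ((-23) − 13·(-493/451))/4 = -991/451.

a = -1.0931, b = -2.1973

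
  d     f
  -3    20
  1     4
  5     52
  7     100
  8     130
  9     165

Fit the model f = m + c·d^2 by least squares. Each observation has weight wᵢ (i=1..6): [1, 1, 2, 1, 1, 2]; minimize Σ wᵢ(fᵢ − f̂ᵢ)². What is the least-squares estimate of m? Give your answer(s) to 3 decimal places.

m = 1.777

With design matrix X, XᵀWX = [[8, 335]; [335, 20951]] and XᵀWf = [688, 42734]ᵀ.
Determinant 8·20951 − 335² = 55383.
m = (688·20951 − 335·42734)/55383 = 98398/55383; c = (8·42734 − 335·688)/55383 = 111392/55383.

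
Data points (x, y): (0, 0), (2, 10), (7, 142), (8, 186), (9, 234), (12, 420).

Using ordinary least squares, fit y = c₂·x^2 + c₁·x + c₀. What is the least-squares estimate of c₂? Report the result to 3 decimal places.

The normal equations are: 33810·c₂ + 3320·c₁ + 342·c₀ = 98336;  3320·c₂ + 342·c₁ + 38·c₀ = 9648;  342·c₂ + 38·c₁ + 6·c₀ = 992.
(Σx^2·x^2 = 33810, Σx^2·x = 3320, Σx^2 = 342, Σx·x = 342, Σx = 38, Σ1 = 6, Σx^2·y = 98336, Σx·y = 9648, Σy = 992.)
Row-reducing yields c₂ = 87832/29743, c₁ = -12464/29743, c₀ = -9976/29743.

c₂ = 2.953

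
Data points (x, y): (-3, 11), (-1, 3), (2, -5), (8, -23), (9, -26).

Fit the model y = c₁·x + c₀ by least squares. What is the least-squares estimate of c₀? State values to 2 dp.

c₀ = 1.05

With design matrix M, MᵀM = [[159, 15]; [15, 5]] and Mᵀy = [-464, -40]ᵀ.
det = 159·5 − 15² = 570.
c₁ = ((-464)·5 − 15·(-40))/570 = -172/57; c₀ = (159·(-40) − 15·(-464))/570 = 20/19.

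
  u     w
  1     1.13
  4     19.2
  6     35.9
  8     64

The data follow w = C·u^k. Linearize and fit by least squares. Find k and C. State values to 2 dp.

With ln wᵢ as the transformed response and ln uᵢ as the regressor:
Σln u = 5.2575, Σ(ln u)² = 9.4563, Σln w = 10.8167, Σln u·ln w = 19.1603.
Equations: 9.4563·k + 5.2575·ln C = 19.1603;  5.2575·k + 4·ln C = 10.8167.
Solving (det = 10.1839): k = 1.94153, ln C = 0.15229, so C = exp(0.15229) = 1.16449.

k = 1.94, C = 1.16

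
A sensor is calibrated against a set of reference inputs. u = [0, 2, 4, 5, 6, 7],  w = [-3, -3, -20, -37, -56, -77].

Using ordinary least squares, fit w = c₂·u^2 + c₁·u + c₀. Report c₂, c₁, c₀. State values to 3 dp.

From the data, Σu^2·u^2 = 4594, Σu^2·u = 756, Σu^2 = 130, Σu·u = 130, Σu = 24, Σ1 = 6.
For Xᵀw: Σu^2·w = -7046, Σu·w = -1146, Σw = -196.
So XᵀX·[c₂, c₁, c₀]ᵀ = Xᵀw: [[4594, 756, 130]; [756, 130, 24]; [130, 24, 6]]·[c₂, c₁, c₀]ᵀ = [-7046, -1146, -196]ᵀ.
Inverting the 3×3 Gram matrix, [c₂, c₁, c₀]ᵀ = [-7309/3550, 6468/1775, -9349/3550]ᵀ.

c₂ = -2.059, c₁ = 3.644, c₀ = -2.634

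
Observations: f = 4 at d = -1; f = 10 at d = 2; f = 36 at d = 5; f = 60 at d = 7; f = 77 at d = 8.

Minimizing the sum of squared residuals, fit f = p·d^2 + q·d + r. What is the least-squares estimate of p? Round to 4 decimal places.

p = 0.9696

XᵀX·[p, q, r]ᵀ = Xᵀf reads: 7139·p + 987·q + 143·r = 8812;  987·p + 143·q + 21·r = 1232;  143·p + 21·q + 5·r = 187.
(Σd^2·d^2 = 7139, Σd^2·d = 987, Σd^2 = 143, Σd·d = 143, Σd = 21, Σ1 = 5, Σd^2·f = 8812, Σd·f = 1232, Σf = 187.)
Row-reducing yields p = 14375/14826, q = 927/706, r = 30803/7413.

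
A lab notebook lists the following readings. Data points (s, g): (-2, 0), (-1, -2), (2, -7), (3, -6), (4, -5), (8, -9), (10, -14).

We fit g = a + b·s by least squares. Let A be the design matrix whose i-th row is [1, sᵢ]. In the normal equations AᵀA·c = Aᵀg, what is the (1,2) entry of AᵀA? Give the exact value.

Row 1 ↔ basis 1, column 2 ↔ basis s, so (AᵀA)_{1,2} = Σᵢ s = (1)·(-2) + (1)·(-1) + (1)·(2) + (1)·(3) + (1)·(4) + (1)·(8) + (1)·(10) = 24.

24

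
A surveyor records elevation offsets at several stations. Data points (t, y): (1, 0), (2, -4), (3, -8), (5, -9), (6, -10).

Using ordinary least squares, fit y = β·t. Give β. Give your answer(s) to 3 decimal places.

Compute the Gram sums: Σt·t = 75.
For Aᵀy: Σt·y = -137.
Normal equations: [[75]]·[β]ᵀ = [-137]ᵀ.
Hence β = -137 / 75 ≈ -1.82667.

β = -1.827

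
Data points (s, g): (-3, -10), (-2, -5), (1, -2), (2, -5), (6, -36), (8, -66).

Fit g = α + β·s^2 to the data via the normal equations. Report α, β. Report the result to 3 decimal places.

α = -0.827, β = -1.009

Compute the Gram sums: Σ1 = 6, Σs^2 = 118, Σs^2·s^2 = 5506.
Right-hand side: Σg = -124, Σs^2·g = -5652.
det = 6·5506 − 118² = 19112.
α = ((-124)·5506 − 118·(-5652))/19112 = -1976/2389; β = (6·(-5652) − 118·(-124))/19112 = -2410/2389.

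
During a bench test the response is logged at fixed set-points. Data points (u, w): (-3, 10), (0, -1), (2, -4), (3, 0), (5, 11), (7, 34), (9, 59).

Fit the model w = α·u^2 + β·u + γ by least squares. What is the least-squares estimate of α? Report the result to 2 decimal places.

Normal-equation sums: Σu^2·u^2 = 9765, Σu^2·u = 1205, Σu^2 = 177, Σu·u = 177, Σu = 23, Σ1 = 7.
Right-hand side: Σu^2·w = 6794, Σu·w = 786, Σw = 109.
XᵀX·[α, β, γ]ᵀ = Xᵀw becomes [[9765, 1205, 177]; [1205, 177, 23]; [177, 23, 7]]·[α, β, γ]ᵀ = [6794, 786, 109]ᵀ.
Inverting the 3×3 Gram matrix, [α, β, γ]ᵀ = [499855/517426, -889685/517426, -63803/19901]ᵀ.

α = 0.97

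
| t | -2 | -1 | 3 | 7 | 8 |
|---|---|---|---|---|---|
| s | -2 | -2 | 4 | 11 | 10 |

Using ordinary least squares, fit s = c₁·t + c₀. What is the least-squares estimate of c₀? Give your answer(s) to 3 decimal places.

c₀ = 0.102

Sums needed: Σt·t = 127, Σt = 15, Σ1 = 5.
Right-hand side: Σt·s = 175, Σs = 21.
Normal equations: [[127, 15]; [15, 5]]·[c₁, c₀]ᵀ = [175, 21]ᵀ.
Eliminating c₀: 5·(row 1) − 15·(row 2) gives 410·c₁ = 5·175 − 15·21 = 560, so c₁ = 56/41.
Then c₀ = (21 − 15·(56/41))/5 = 21/205.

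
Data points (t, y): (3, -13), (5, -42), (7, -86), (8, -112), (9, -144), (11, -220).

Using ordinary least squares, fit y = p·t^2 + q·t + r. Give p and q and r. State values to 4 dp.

Normal-equation sums: Σt^2·t^2 = 28405, Σt^2·t = 3067, Σt^2 = 349, Σt·t = 349, Σt = 43, Σ1 = 6.
For Mᵀy: Σt^2·y = -50833, Σt·y = -5463, Σy = -617.
Normal equations: [[28405, 3067, 349]; [3067, 349, 43]; [349, 43, 6]]·[p, q, r]ᵀ = [-50833, -5463, -617]ᵀ.
Inverting the 3×3 Gram matrix, [p, q, r]ᵀ = [-452/231, 1867/1155, -232/385]ᵀ.

p = -1.9567, q = 1.6165, r = -0.6026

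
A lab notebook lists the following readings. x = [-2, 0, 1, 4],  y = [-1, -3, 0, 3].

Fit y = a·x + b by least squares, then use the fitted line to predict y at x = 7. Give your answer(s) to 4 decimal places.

ŷ = 4.6667

The normal system AᵀA·[a, b]ᵀ = Aᵀy is [[21, 3]; [3, 4]]·[a, b]ᵀ = [14, -1]ᵀ.
Determinant 21·4 − 3² = 75.
a = (14·4 − 3·(-1))/75 = 59/75; b = (21·(-1) − 3·14)/75 = -21/25.
At x = 7: ŷ = (59/75)·(7) + (-21/25)·(1) = 14/3.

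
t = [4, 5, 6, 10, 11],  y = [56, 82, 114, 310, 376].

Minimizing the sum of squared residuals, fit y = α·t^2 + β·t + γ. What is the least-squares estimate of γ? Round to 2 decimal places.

γ = 20.59

Normal-equation sums: Σt^2·t^2 = 26818, Σt^2·t = 2736, Σt^2 = 298, Σt·t = 298, Σt = 36, Σ1 = 5.
Right-hand side: Σt^2·y = 83546, Σt·y = 8554, Σy = 938.
Inverting the 3×3 Gram matrix, [α, β, γ]ᵀ = [11903/3559, -15977/3559, 73284/3559]ᵀ.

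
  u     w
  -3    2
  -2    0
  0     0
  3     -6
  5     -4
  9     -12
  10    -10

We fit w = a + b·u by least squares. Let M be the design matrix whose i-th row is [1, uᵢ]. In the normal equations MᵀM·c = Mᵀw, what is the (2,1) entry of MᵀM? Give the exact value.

22

Row 2 ↔ basis u, column 1 ↔ basis 1, so (MᵀM)_{2,1} = Σᵢ u = (-3)·(1) + (-2)·(1) + (0)·(1) + (3)·(1) + (5)·(1) + (9)·(1) + (10)·(1) = 22.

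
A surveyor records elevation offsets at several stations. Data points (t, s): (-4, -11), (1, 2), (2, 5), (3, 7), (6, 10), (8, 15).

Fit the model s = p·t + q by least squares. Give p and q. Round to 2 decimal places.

Forming AᵀA = [[130, 16]; [16, 6]] and Aᵀs = [257, 28]ᵀ gives AᵀA·[p, q]ᵀ = Aᵀs.
Eliminating q: 6·(row 1) − 16·(row 2) gives 524·p = 6·257 − 16·28 = 1094, so p = 547/262.
Then q = (28 − 16·(547/262))/6 = -118/131.

p = 2.09, q = -0.90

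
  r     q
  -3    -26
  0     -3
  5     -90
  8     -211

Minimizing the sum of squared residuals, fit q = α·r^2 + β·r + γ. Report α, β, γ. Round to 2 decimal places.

α = -3.00, β = -1.92, γ = -4.21

The normal equations are: 4802·α + 610·β + 98·γ = -15988;  610·α + 98·β + 10·γ = -2060;  98·α + 10·β + 4·γ = -330.
(Σr^2·r^2 = 4802, Σr^2·r = 610, Σr^2 = 98, Σr·r = 98, Σr = 10, Σ1 = 4, Σr^2·q = -15988, Σr·q = -2060, Σq = -330.)
Solving the 3×3 system (Gaussian elimination) gives α = -3, β = -140/73, γ = -307/73.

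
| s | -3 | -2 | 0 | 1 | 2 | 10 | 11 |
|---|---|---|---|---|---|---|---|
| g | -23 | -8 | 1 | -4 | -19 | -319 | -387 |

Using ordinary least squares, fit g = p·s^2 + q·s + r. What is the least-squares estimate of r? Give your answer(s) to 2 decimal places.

The normal equations are: 24755·p + 2305·q + 239·r = -79046;  2305·p + 239·q + 19·r = -7404;  239·p + 19·q + 7·r = -759.
Inverting the 3×3 Gram matrix, [p, q, r]ᵀ = [-3875971/1284738, -2378191/1284738, -85082/214123]ᵀ.

r = -0.40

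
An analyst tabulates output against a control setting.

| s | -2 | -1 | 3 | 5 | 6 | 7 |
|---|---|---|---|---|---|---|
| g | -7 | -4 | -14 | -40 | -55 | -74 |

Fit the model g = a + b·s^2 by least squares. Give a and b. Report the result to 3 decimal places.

With design matrix M, MᵀM = [[6, 124]; [124, 4420]] and Mᵀg = [-194, -6764]ᵀ.
det = 6·4420 − 124² = 11144.
a = ((-194)·4420 − 124·(-6764))/11144 = -2343/1393; b = (6·(-6764) − 124·(-194))/11144 = -2066/1393.

a = -1.682, b = -1.483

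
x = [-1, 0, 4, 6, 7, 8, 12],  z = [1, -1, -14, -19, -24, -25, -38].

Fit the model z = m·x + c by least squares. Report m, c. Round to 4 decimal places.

Compute the Gram sums: Σx·x = 310, Σx = 36, Σ1 = 7.
Moment sums: Σx·z = -995, Σz = -120.
Δ = 310·7 − 36² = 874.
m = ((-995)·7 − 36·(-120))/874 = -115/38; c = (310·(-120) − 36·(-995))/874 = -30/19.

m = -3.0263, c = -1.5789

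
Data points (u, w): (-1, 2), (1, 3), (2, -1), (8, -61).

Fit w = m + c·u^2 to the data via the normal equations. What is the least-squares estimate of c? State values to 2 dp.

XᵀX·[m, c]ᵀ = Xᵀw reads: 4·m + 70·c = -57;  70·m + 4114·c = -3903.
Eliminating c: 4114·(row 1) − 70·(row 2) gives 11556·m = 4114·(-57) − 70·(-3903) = 38712, so m = 3226/963.
Then c = ((-3903) − 70·(3226/963))/4114 = -1937/1926.

c = -1.01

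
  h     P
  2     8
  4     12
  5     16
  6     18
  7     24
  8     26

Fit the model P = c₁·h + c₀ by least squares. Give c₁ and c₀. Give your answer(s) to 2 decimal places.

MᵀM·[c₁, c₀]ᵀ = MᵀP reads: 194·c₁ + 32·c₀ = 628;  32·c₁ + 6·c₀ = 104.
(Σh·h = 194, Σh = 32, Σ1 = 6, Σh·P = 628, ΣP = 104.)
Determinant 194·6 − 32² = 140.
c₁ = (628·6 − 32·104)/140 = 22/7; c₀ = (194·104 − 32·628)/140 = 4/7.

c₁ = 3.14, c₀ = 0.57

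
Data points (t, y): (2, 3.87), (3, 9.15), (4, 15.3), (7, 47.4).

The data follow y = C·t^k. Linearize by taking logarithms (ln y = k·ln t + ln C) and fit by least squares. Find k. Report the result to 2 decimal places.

With ln yᵢ as the transformed response and ln tᵢ as the regressor:
Σln t = 5.1240, Σ(ln t)² = 7.3958, Σln y = 10.1535, Σln t·ln y = 14.6602.
Normal system: [[7.3958, 5.1240]; [5.1240, 4]]·[k, ln C]ᵀ = [14.6602, 10.1535]ᵀ.
Slope k = (n·Σln t·ln y − Σln t·Σln y)/(n·Σ(ln t)² − (Σln t)²) = (4·14.6602 − 5.1240·10.1535)/3.3281 = 1.98753; ln C = (Σln y − k·Σln t)/n = -0.00763.

k = 1.99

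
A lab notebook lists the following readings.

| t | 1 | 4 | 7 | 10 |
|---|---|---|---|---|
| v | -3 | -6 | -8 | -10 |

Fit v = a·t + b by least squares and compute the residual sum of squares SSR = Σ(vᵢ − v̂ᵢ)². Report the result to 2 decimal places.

From the data, Σt·t = 166, Σt = 22, Σ1 = 4.
For Mᵀv: Σt·v = -183, Σv = -27.
So MᵀM·[a, b]ᵀ = Mᵀv: [[166, 22]; [22, 4]]·[a, b]ᵀ = [-183, -27]ᵀ.
Δ = 166·4 − 22² = 180.
a = ((-183)·4 − 22·(-27))/180 = -23/30; b = (166·(-27) − 22·(-183))/180 = -38/15.
Residuals: 3/10, -2/5, -1/10, 1/5; SSR = 3/10.

SSR = 0.30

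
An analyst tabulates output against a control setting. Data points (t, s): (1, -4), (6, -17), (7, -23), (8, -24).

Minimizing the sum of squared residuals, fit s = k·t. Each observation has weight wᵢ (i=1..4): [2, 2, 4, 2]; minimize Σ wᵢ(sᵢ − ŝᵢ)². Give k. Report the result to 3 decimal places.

Setting ∂/∂k … = 0 gives: 398·k = -1240.
k = (-1240)/398 = -3.11558.

k = -3.116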